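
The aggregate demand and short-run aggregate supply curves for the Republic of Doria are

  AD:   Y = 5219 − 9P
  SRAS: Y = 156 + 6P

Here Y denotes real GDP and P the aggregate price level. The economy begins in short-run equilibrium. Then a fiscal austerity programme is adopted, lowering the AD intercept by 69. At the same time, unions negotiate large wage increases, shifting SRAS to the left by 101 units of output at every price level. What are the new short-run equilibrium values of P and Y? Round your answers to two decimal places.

After both shocks: AD is Y = 5150 − 9P and SRAS is Y = 55 + 6P.
Setting them equal: 5095 = 15P, so P = 339.67.
Substituting into AD, Y = 2093.00.

P = 339.67, Y = 2093.00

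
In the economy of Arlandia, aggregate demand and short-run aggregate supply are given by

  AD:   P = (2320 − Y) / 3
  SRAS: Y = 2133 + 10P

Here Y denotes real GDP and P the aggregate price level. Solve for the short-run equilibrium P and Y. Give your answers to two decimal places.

P = 14.38, Y = 2276.85

Rearrange AD to Y = 2320 − 3P.
Set AD = SRAS: 2320 − 3P = 2133 + 10P, so 187 = 13P and P = 14.38.
Substituting into AD, Y = 2320 − 3P = 2276.85.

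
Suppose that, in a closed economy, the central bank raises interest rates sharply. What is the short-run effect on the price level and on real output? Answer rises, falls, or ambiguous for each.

This is a negative demand shock: AD shifts left.
Moving along the upward-sloping SRAS curve, P falls and Y falls.

Price level: falls; output: falls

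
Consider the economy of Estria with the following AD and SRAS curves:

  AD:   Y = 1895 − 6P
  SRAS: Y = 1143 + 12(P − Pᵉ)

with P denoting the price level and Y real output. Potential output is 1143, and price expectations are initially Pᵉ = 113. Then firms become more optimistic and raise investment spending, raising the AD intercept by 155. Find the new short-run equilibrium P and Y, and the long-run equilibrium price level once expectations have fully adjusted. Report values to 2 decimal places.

AD shifts right: new AD is Y = 2050 − 6P. With Pᵉ = 113, SRAS is Y = 12P − 213.
Short run: 2050 − 6P = 12P − 213 gives 2263 = 18P, so P = 125.72 and Y = 2050 − 6P = 1295.67.
Y = 1295.67 is above potential 1143; expectations adjust and SRAS shifts left until Y = 1143.
Long run: on the new AD curve, 1143 = 2050 − 6P gives P = 151.17.

Short run: P = 125.72, Y = 1295.67. Long run: P = 151.17.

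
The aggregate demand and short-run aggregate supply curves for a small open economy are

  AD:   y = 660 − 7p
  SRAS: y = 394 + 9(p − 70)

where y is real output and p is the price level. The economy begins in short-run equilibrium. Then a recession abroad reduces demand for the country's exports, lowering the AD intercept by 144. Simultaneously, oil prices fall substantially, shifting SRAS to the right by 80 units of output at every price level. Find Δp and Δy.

Δp = -14, Δy = -46

After both shocks: AD is y = 516 − 7p and SRAS is y = 9p − 156.
Setting them equal: 672 = 16p, so p = 42.
y = 516 − 7·42 = 222.
Initially p = 56, y = 268, so Δp = -14 and Δy = -46.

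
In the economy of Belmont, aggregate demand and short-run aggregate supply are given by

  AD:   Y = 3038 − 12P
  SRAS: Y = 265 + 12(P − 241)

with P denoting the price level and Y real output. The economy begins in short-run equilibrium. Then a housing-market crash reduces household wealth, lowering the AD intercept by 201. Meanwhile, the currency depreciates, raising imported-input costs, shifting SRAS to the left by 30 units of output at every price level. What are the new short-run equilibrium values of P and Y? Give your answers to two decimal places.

P = 228.92, Y = 90.00

After both shocks: AD is Y = 2837 − 12P and SRAS is Y = 12P − 2657.
Setting them equal: 5494 = 24P, so P = 228.92.
Substituting into AD, Y = 90.00.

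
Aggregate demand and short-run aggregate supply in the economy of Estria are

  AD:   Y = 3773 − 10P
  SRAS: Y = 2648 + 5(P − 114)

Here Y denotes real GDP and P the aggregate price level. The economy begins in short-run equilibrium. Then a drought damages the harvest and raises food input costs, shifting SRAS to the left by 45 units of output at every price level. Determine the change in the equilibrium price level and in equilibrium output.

This is a negative supply shock: SRAS shifts left.
New SRAS: Y = 2033 + 5P.
Set AD = SRAS: 3773 − 10P = 2033 + 5P, so 1740 = 15P and P = 116.
Y = 3773 − 10·116 = 2613.
Initially P = 113, Y = 2643, so ΔP = +3 and ΔY = -30.

ΔP = +3, ΔY = -30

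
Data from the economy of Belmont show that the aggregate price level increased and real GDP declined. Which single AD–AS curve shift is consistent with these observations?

SRAS shifted left

P rose and Y fell. An AD shift moves P and Y in the same direction; an SRAS shift moves them in opposite directions.
Here P and Y moved in opposite directions, so the SRAS curve shifted.
Since Y fell, SRAS shifted left.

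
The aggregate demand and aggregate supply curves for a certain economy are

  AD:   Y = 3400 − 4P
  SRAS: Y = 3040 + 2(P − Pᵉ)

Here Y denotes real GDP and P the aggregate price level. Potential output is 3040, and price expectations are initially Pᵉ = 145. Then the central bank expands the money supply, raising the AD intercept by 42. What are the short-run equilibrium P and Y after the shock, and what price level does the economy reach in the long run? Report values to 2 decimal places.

AD shifts right: new AD is Y = 3442 − 4P. With Pᵉ = 145, SRAS is Y = 2750 + 2P.
Short run: 3442 − 4P = 2750 + 2P gives 692 = 6P, so P = 115.33 and Y = 3442 − 4P = 2980.67.
Y = 2980.67 is below potential 3040; expectations adjust and SRAS shifts right until Y = 3040.
Long run: on the new AD curve, 3040 = 3442 − 4P gives P = 100.50.

Short run: P = 115.33, Y = 2980.67. Long run: P = 100.50.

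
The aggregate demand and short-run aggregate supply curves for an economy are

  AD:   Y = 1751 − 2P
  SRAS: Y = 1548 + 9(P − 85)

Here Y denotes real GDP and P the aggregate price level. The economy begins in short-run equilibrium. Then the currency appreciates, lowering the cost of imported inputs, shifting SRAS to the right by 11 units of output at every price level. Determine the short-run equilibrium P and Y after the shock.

This is a positive supply shock: SRAS shifts right.
New SRAS: Y = 794 + 9P.
Set AD = SRAS: 1751 − 2P = 794 + 9P, so 957 = 11P and P = 87.
Y = 1751 − 2·87 = 1577.

P = 87, Y = 1577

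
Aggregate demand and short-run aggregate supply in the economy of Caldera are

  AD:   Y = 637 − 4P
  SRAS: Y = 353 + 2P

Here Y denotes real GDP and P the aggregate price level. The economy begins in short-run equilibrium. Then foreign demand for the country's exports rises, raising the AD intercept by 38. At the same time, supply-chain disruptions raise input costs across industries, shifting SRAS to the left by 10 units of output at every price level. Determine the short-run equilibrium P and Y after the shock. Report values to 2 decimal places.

After both shocks: AD is Y = 675 − 4P and SRAS is Y = 343 + 2P.
Setting them equal: 332 = 6P, so P = 55.33.
Substituting into AD, Y = 453.67.

P = 55.33, Y = 453.67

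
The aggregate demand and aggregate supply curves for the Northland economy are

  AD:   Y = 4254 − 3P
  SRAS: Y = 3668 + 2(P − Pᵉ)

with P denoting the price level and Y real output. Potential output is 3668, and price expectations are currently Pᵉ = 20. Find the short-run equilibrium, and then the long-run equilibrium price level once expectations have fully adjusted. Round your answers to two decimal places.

Short run: P = 125.20, Y = 3878.40. Long run: P = 195.33.

Short run: with Pᵉ = 20, SRAS is Y = 3628 + 2P. Setting AD = SRAS gives 626 = 5P, so P = 125.20 and Y = 4254 − 3P = 3878.40.
Output 3878.40 is above potential 3668, so over time expected prices rise and SRAS shifts left until Y returns to 3668.
Long run: Y = 3668 on the AD curve gives 3668 = 4254 − 3P, so P = 195.33.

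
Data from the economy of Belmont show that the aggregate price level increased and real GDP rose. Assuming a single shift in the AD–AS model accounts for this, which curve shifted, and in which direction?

AD shifted right

P rose and Y rose. An AD shift moves P and Y in the same direction; an SRAS shift moves them in opposite directions.
Here P and Y moved in the same direction, so the AD curve shifted.
Since Y rose, AD shifted right.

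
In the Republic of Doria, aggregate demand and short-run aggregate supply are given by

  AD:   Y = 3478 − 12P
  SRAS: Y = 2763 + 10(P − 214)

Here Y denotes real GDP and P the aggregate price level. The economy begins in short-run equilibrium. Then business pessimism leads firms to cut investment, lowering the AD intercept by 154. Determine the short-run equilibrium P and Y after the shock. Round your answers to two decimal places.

This is a negative demand shock: AD shifts left.
New AD: Y = 3324 − 12P.
SRAS can be written Y = 623 + 10P.
Set AD = SRAS: 3324 − 12P = 623 + 10P, so 2701 = 22P and P = 122.77.
Substituting into AD, Y = 1850.73.

P = 122.77, Y = 1850.73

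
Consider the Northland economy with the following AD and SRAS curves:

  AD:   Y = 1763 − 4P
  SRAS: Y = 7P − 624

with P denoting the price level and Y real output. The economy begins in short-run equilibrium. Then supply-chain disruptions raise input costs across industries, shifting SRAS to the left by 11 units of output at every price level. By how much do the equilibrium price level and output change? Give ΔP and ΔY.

ΔP = +1, ΔY = -4

This is a negative supply shock: SRAS shifts left.
New SRAS: Y = 7P − 635.
Set AD = SRAS: 1763 − 4P = 7P − 635, so 2398 = 11P and P = 218.
Y = 1763 − 4·218 = 891.
Initially P = 217, Y = 895, so ΔP = +1 and ΔY = -4.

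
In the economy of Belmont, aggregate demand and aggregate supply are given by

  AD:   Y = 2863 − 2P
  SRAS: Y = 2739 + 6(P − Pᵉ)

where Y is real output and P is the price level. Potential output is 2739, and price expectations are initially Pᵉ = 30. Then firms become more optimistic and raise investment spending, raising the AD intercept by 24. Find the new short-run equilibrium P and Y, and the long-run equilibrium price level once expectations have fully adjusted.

AD shifts right: new AD is Y = 2887 − 2P. With Pᵉ = 30, SRAS is Y = 2559 + 6P.
Short run: 2887 − 2P = 2559 + 6P gives 328 = 8P, so P = 41 and Y = 2887 − 2·41 = 2805.
Y = 2805 is above potential 2739; expectations adjust and SRAS shifts left until Y = 2739.
Long run: on the new AD curve, 2739 = 2887 − 2P gives P = 74.

Short run: P = 41, Y = 2805. Long run: P = 74.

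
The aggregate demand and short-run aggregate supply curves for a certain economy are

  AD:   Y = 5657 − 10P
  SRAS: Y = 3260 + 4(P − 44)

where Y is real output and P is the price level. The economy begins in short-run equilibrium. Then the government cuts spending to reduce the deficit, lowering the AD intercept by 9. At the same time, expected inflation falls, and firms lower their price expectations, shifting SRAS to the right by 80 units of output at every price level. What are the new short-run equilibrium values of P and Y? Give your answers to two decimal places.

P = 177.43, Y = 3873.71

After both shocks: AD is Y = 5648 − 10P and SRAS is Y = 3164 + 4P.
Setting them equal: 2484 = 14P, so P = 177.43.
Substituting into AD, Y = 3873.71.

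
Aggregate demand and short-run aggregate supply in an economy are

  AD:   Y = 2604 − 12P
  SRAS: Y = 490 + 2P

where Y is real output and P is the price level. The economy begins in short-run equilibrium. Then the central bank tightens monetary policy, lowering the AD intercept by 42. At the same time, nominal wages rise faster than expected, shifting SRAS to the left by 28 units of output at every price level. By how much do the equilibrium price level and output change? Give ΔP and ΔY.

After both shocks: AD is Y = 2562 − 12P and SRAS is Y = 462 + 2P.
Setting them equal: 2100 = 14P, so P = 150.
Y = 2562 − 12·150 = 762.
Initially P = 151, Y = 792, so ΔP = -1 and ΔY = -30.

ΔP = -1, ΔY = -30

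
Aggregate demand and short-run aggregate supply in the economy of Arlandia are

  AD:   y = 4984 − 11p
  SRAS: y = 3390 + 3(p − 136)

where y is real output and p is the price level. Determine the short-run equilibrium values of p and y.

p = 143, y = 3411

Write SRAS as y = 3390 + 3p − 408 = 2982 + 3p.
Set AD = SRAS: 4984 − 11p = 2982 + 3p, so 2002 = 14p and p = 143.
Then y = 4984 − 11·143 = 3411.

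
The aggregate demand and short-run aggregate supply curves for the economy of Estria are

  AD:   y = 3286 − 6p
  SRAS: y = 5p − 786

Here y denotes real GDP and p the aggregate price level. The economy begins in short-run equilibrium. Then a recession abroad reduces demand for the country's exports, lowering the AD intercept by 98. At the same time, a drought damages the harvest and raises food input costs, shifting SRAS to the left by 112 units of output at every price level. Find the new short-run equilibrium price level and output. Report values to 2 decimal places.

p = 371.45, y = 959.27

After both shocks: AD is y = 3188 − 6p and SRAS is y = 5p − 898.
Setting them equal: 4086 = 11p, so p = 371.45.
Substituting into AD, y = 959.27.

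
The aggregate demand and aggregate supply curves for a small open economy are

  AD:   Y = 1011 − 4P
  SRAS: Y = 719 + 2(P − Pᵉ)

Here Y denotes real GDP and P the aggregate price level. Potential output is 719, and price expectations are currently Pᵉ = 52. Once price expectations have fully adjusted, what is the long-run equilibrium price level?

Long-run P = 73

Short run: with Pᵉ = 52, SRAS is Y = 615 + 2P. Setting AD = SRAS gives 396 = 6P, so P = 66 and Y = 1011 − 4·66 = 747.
Output 747 is above potential 719, so over time expected prices rise and SRAS shifts left until Y returns to 719.
Long run: Y = 719 on the AD curve gives 719 = 1011 − 4P, so P = 73.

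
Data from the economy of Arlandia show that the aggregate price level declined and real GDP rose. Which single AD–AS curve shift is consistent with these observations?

P fell and Y rose. An AD shift moves P and Y in the same direction; an SRAS shift moves them in opposite directions.
Here P and Y moved in opposite directions, so the SRAS curve shifted.
Since Y rose, SRAS shifted right.

SRAS shifted right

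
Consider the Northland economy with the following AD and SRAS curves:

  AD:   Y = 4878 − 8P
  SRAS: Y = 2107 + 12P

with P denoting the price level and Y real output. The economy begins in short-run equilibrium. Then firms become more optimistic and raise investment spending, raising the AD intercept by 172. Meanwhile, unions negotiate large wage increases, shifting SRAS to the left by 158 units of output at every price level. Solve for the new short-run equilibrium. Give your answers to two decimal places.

P = 155.05, Y = 3809.60

After both shocks: AD is Y = 5050 − 8P and SRAS is Y = 1949 + 12P.
Setting them equal: 3101 = 20P, so P = 155.05.
Substituting into AD, Y = 3809.60.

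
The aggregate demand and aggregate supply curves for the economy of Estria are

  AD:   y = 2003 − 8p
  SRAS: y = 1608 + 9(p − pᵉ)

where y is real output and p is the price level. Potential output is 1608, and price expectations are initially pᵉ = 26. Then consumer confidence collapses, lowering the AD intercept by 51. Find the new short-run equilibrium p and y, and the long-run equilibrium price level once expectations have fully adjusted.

AD shifts left: new AD is y = 1952 − 8p. With pᵉ = 26, SRAS is y = 1374 + 9p.
Short run: 1952 − 8p = 1374 + 9p gives 578 = 17p, so p = 34 and y = 1952 − 8·34 = 1680.
y = 1680 is above potential 1608; expectations adjust and SRAS shifts left until y = 1608.
Long run: on the new AD curve, 1608 = 1952 − 8p gives p = 43.

Short run: p = 34, y = 1680. Long run: p = 43.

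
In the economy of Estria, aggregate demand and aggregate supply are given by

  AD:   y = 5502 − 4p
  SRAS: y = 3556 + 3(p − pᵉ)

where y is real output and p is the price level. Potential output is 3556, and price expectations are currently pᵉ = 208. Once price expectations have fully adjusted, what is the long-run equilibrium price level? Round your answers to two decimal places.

Long-run p = 486.50

Short run: with pᵉ = 208, SRAS is y = 2932 + 3p. Setting AD = SRAS gives 2570 = 7p, so p = 367.14 and y = 5502 − 4p = 4033.43.
Output 4033.43 is above potential 3556, so over time expected prices rise and SRAS shifts left until y returns to 3556.
Long run: y = 3556 on the AD curve gives 3556 = 5502 − 4p, so p = 486.50.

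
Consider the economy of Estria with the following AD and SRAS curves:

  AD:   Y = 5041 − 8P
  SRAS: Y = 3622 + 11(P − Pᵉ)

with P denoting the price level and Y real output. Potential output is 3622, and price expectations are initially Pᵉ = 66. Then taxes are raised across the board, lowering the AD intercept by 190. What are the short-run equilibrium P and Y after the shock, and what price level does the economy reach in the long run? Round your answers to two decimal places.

Short run: P = 102.89, Y = 4027.84. Long run: P = 153.63.

AD shifts left: new AD is Y = 4851 − 8P. With Pᵉ = 66, SRAS is Y = 2896 + 11P.
Short run: 4851 − 8P = 2896 + 11P gives 1955 = 19P, so P = 102.89 and Y = 4851 − 8P = 4027.84.
Y = 4027.84 is above potential 3622; expectations adjust and SRAS shifts left until Y = 3622.
Long run: on the new AD curve, 3622 = 4851 − 8P gives P = 153.63.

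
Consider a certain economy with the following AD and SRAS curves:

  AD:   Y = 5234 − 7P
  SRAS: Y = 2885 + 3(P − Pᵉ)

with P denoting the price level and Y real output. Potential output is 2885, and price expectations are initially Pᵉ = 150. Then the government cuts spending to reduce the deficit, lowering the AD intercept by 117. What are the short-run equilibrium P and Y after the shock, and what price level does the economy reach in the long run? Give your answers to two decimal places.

AD shifts left: new AD is Y = 5117 − 7P. With Pᵉ = 150, SRAS is Y = 2435 + 3P.
Short run: 5117 − 7P = 2435 + 3P gives 2682 = 10P, so P = 268.20 and Y = 5117 − 7P = 3239.60.
Y = 3239.60 is above potential 2885; expectations adjust and SRAS shifts left until Y = 2885.
Long run: on the new AD curve, 2885 = 5117 − 7P gives P = 318.86.

Short run: P = 268.20, Y = 3239.60. Long run: P = 318.86.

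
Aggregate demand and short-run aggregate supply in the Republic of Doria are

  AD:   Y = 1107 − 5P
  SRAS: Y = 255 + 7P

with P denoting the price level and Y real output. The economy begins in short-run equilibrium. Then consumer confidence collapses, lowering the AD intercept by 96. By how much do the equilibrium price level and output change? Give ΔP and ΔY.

This is a negative demand shock: AD shifts left.
New AD: Y = 1011 − 5P.
Set AD = SRAS: 1011 − 5P = 255 + 7P, so 756 = 12P and P = 63.
Y = 1011 − 5·63 = 696.
Initially P = 71, Y = 752, so ΔP = -8 and ΔY = -56.

ΔP = -8, ΔY = -56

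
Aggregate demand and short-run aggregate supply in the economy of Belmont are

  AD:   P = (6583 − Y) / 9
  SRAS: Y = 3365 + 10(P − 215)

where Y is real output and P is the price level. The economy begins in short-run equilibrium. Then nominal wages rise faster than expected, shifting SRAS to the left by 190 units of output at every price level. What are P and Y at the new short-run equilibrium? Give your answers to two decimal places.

This is a negative supply shock: SRAS shifts left.
New SRAS: Y = 1025 + 10P.
Set AD = SRAS: 6583 − 9P = 1025 + 10P, so 5558 = 19P and P = 292.53.
Substituting into AD, Y = 3950.26.

P = 292.53, Y = 3950.26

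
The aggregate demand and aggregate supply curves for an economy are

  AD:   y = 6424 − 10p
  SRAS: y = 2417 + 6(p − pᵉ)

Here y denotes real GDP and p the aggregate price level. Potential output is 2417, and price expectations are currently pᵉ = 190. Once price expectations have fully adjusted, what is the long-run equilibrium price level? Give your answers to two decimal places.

Short run: with pᵉ = 190, SRAS is y = 1277 + 6p. Setting AD = SRAS gives 5147 = 16p, so p = 321.69 and y = 6424 − 10p = 3207.13.
Output 3207.13 is above potential 2417, so over time expected prices rise and SRAS shifts left until y returns to 2417.
Long run: y = 2417 on the AD curve gives 2417 = 6424 − 10p, so p = 400.70.

Long-run p = 400.70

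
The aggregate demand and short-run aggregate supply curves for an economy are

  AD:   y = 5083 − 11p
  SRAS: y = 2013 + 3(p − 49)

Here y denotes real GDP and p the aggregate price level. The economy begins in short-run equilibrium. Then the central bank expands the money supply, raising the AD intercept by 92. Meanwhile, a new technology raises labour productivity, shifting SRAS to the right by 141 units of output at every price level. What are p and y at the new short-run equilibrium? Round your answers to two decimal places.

p = 226.29, y = 2685.86

After both shocks: AD is y = 5175 − 11p and SRAS is y = 2007 + 3p.
Setting them equal: 3168 = 14p, so p = 226.29.
Substituting into AD, y = 2685.86.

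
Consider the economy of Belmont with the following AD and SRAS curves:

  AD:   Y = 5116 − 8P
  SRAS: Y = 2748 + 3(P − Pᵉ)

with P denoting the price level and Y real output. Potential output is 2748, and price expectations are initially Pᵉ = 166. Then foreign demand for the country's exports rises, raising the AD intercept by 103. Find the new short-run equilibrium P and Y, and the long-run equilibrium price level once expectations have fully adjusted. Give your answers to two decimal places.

Short run: P = 269.91, Y = 3059.73. Long run: P = 308.88.

AD shifts right: new AD is Y = 5219 − 8P. With Pᵉ = 166, SRAS is Y = 2250 + 3P.
Short run: 5219 − 8P = 2250 + 3P gives 2969 = 11P, so P = 269.91 and Y = 5219 − 8P = 3059.73.
Y = 3059.73 is above potential 2748; expectations adjust and SRAS shifts left until Y = 2748.
Long run: on the new AD curve, 2748 = 5219 − 8P gives P = 308.88.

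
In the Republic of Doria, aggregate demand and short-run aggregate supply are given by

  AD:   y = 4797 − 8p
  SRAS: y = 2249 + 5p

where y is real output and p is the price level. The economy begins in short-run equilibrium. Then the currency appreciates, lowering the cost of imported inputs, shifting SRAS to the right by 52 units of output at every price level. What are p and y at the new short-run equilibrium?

p = 192, y = 3261

This is a positive supply shock: SRAS shifts right.
New SRAS: y = 2301 + 5p.
Set AD = SRAS: 4797 − 8p = 2301 + 5p, so 2496 = 13p and p = 192.
y = 4797 − 8·192 = 3261.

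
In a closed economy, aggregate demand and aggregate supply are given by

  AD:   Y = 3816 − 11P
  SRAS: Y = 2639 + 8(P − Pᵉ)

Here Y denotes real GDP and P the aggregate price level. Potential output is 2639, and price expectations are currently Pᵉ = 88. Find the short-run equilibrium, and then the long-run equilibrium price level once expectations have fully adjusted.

Short run: with Pᵉ = 88, SRAS is Y = 1935 + 8P. Setting AD = SRAS gives 1881 = 19P, so P = 99 and Y = 3816 − 11·99 = 2727.
Output 2727 is above potential 2639, so over time expected prices rise and SRAS shifts left until Y returns to 2639.
Long run: Y = 2639 on the AD curve gives 2639 = 3816 − 11P, so P = 107.

Short run: P = 99, Y = 2727. Long run: P = 107.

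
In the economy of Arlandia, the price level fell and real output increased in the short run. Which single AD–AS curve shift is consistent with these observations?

P fell and Y rose. An AD shift moves P and Y in the same direction; an SRAS shift moves them in opposite directions.
Here P and Y moved in opposite directions, so the SRAS curve shifted.
Since Y rose, SRAS shifted right.

SRAS shifted right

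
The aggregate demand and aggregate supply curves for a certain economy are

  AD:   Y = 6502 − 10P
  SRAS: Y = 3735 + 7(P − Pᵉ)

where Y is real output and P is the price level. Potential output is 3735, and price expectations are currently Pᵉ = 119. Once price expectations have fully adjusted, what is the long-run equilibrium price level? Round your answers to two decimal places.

Short run: with Pᵉ = 119, SRAS is Y = 2902 + 7P. Setting AD = SRAS gives 3600 = 17P, so P = 211.76 and Y = 6502 − 10P = 4384.35.
Output 4384.35 is above potential 3735, so over time expected prices rise and SRAS shifts left until Y returns to 3735.
Long run: Y = 3735 on the AD curve gives 3735 = 6502 − 10P, so P = 276.70.

Long-run P = 276.70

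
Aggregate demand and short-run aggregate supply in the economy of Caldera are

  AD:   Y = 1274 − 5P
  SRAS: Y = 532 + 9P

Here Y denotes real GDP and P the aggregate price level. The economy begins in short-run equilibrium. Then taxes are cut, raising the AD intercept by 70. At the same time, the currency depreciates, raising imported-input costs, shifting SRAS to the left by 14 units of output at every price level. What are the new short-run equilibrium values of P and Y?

P = 59, Y = 1049

After both shocks: AD is Y = 1344 − 5P and SRAS is Y = 518 + 9P.
Setting them equal: 826 = 14P, so P = 59.
Y = 1344 − 5·59 = 1049.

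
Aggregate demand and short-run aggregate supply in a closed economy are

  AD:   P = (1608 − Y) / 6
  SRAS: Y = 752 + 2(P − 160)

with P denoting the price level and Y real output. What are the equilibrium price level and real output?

P = 147, Y = 726

Write SRAS as Y = 752 + 2P − 320 = 432 + 2P.
Rearrange AD to Y = 1608 − 6P.
Set AD = SRAS: 1608 − 6P = 432 + 2P, so 1176 = 8P and P = 147.
Then Y = 1608 − 6·147 = 726.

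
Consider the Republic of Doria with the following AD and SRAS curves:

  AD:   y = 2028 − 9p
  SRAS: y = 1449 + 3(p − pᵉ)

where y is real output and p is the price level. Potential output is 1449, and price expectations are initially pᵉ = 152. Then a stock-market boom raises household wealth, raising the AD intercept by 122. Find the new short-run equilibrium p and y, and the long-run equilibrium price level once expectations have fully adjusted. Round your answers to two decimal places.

Short run: p = 96.42, y = 1282.25. Long run: p = 77.89.

AD shifts right: new AD is y = 2150 − 9p. With pᵉ = 152, SRAS is y = 993 + 3p.
Short run: 2150 − 9p = 993 + 3p gives 1157 = 12p, so p = 96.42 and y = 2150 − 9p = 1282.25.
y = 1282.25 is below potential 1449; expectations adjust and SRAS shifts right until y = 1449.
Long run: on the new AD curve, 1449 = 2150 − 9p gives p = 77.89.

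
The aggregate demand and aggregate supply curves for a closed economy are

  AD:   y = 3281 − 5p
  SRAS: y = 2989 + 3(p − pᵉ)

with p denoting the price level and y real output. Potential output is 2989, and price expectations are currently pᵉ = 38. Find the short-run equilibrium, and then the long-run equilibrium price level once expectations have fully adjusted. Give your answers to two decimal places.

Short run: p = 50.75, y = 3027.25. Long run: p = 58.40.

Short run: with pᵉ = 38, SRAS is y = 2875 + 3p. Setting AD = SRAS gives 406 = 8p, so p = 50.75 and y = 3281 − 5p = 3027.25.
Output 3027.25 is above potential 2989, so over time expected prices rise and SRAS shifts left until y returns to 2989.
Long run: y = 2989 on the AD curve gives 2989 = 3281 − 5p, so p = 58.40.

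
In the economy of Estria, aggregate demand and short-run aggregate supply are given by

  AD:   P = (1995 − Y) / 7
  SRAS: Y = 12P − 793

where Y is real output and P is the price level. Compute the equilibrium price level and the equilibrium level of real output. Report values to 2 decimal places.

Rearrange AD to Y = 1995 − 7P.
Set AD = SRAS: 1995 − 7P = 12P − 793, so 2788 = 19P and P = 146.74.
Substituting into AD, Y = 1995 − 7P = 967.84.

P = 146.74, Y = 967.84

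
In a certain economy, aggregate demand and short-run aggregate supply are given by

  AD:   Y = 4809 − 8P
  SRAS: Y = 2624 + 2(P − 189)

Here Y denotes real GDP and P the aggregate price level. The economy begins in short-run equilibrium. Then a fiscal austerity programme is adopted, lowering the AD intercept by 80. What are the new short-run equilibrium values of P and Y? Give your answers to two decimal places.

This is a negative demand shock: AD shifts left.
New AD: Y = 4729 − 8P.
SRAS can be written Y = 2246 + 2P.
Set AD = SRAS: 4729 − 8P = 2246 + 2P, so 2483 = 10P and P = 248.30.
Substituting into AD, Y = 2742.60.

P = 248.30, Y = 2742.60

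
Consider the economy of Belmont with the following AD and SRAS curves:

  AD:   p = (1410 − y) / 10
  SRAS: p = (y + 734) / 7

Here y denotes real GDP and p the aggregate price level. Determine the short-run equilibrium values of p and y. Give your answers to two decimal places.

p = 126.12, y = 148.82

Rearrange AD to y = 1410 − 10p.
Rearrange SRAS to y = 7p − 734.
Set AD = SRAS: 1410 − 10p = 7p − 734, so 2144 = 17p and p = 126.12.
Substituting into AD, y = 1410 − 10p = 148.82.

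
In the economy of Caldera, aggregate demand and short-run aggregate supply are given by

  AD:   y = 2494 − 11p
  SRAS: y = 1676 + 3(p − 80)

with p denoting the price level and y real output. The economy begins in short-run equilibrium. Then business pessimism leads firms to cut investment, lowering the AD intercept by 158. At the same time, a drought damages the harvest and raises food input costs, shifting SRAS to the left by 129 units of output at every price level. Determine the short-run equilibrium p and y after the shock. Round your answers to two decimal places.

After both shocks: AD is y = 2336 − 11p and SRAS is y = 1307 + 3p.
Setting them equal: 1029 = 14p, so p = 73.50.
Substituting into AD, y = 1527.50.

p = 73.50, y = 1527.50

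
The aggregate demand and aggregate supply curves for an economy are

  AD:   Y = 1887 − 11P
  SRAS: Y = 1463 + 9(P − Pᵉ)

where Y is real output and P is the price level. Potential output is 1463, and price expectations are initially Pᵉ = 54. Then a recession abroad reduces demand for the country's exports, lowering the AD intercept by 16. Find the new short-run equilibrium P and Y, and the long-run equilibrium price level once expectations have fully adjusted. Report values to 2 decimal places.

AD shifts left: new AD is Y = 1871 − 11P. With Pᵉ = 54, SRAS is Y = 977 + 9P.
Short run: 1871 − 11P = 977 + 9P gives 894 = 20P, so P = 44.70 and Y = 1871 − 11P = 1379.30.
Y = 1379.30 is below potential 1463; expectations adjust and SRAS shifts right until Y = 1463.
Long run: on the new AD curve, 1463 = 1871 − 11P gives P = 37.09.

Short run: P = 44.70, Y = 1379.30. Long run: P = 37.09.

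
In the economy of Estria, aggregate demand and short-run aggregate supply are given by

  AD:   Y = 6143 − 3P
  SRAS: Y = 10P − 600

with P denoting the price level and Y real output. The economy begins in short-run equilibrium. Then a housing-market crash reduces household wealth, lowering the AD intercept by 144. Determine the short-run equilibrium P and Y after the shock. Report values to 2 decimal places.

This is a negative demand shock: AD shifts left.
New AD: Y = 5999 − 3P.
Set AD = SRAS: 5999 − 3P = 10P − 600, so 6599 = 13P and P = 507.62.
Substituting into AD, Y = 4476.15.

P = 507.62, Y = 4476.15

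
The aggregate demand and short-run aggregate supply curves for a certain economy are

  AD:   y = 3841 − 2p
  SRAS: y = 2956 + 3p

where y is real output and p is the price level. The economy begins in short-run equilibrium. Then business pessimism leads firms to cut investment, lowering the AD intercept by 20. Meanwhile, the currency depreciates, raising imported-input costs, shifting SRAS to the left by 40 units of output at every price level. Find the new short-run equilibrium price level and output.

p = 181, y = 3459

After both shocks: AD is y = 3821 − 2p and SRAS is y = 2916 + 3p.
Setting them equal: 905 = 5p, so p = 181.
y = 3821 − 2·181 = 3459.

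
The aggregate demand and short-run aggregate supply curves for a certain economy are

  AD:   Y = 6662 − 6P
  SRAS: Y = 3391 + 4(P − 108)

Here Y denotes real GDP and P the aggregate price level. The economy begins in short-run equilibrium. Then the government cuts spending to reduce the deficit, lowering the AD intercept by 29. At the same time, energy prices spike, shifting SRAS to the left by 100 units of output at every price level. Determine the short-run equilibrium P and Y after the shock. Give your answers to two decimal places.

After both shocks: AD is Y = 6633 − 6P and SRAS is Y = 2859 + 4P.
Setting them equal: 3774 = 10P, so P = 377.40.
Substituting into AD, Y = 4368.60.

P = 377.40, Y = 4368.60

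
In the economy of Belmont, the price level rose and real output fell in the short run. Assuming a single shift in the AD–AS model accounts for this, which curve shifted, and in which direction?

P rose and Y fell. An AD shift moves P and Y in the same direction; an SRAS shift moves them in opposite directions.
Here P and Y moved in opposite directions, so the SRAS curve shifted.
Since Y fell, SRAS shifted left.

SRAS shifted left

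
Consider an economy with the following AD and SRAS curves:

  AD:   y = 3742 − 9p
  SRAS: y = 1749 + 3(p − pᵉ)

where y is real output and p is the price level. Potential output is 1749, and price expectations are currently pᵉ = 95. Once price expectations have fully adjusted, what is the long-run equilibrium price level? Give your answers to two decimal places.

Short run: with pᵉ = 95, SRAS is y = 1464 + 3p. Setting AD = SRAS gives 2278 = 12p, so p = 189.83 and y = 3742 − 9p = 2033.50.
Output 2033.50 is above potential 1749, so over time expected prices rise and SRAS shifts left until y returns to 1749.
Long run: y = 1749 on the AD curve gives 1749 = 3742 − 9p, so p = 221.44.

Long-run p = 221.44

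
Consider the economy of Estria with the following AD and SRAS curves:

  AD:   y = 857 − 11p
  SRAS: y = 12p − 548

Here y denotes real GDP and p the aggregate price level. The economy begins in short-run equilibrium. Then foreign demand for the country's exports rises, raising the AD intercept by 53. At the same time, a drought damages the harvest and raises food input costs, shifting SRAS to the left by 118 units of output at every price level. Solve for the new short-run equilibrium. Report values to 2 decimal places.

p = 68.52, y = 156.26

After both shocks: AD is y = 910 − 11p and SRAS is y = 12p − 666.
Setting them equal: 1576 = 23p, so p = 68.52.
Substituting into AD, y = 156.26.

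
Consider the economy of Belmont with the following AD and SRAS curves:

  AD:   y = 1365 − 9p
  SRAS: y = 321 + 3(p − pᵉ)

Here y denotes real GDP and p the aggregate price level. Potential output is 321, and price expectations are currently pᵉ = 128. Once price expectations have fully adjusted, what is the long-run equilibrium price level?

Long-run p = 116

Short run: with pᵉ = 128, SRAS is y = 3p − 63. Setting AD = SRAS gives 1428 = 12p, so p = 119 and y = 1365 − 9·119 = 294.
Output 294 is below potential 321, so over time expected prices fall and SRAS shifts right until y returns to 321.
Long run: y = 321 on the AD curve gives 321 = 1365 − 9p, so p = 116.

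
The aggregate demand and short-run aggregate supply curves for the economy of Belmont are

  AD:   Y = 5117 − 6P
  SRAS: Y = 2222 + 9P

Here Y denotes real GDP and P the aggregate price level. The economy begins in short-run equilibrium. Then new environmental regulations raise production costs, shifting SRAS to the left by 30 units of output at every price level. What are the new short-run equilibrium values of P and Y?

P = 195, Y = 3947

This is a negative supply shock: SRAS shifts left.
New SRAS: Y = 2192 + 9P.
Set AD = SRAS: 5117 − 6P = 2192 + 9P, so 2925 = 15P and P = 195.
Y = 5117 − 6·195 = 3947.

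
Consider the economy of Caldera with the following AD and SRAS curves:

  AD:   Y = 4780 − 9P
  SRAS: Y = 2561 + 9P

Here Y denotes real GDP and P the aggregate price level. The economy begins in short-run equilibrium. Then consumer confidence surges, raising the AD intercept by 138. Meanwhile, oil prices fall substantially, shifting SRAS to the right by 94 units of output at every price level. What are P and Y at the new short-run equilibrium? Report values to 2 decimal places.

After both shocks: AD is Y = 4918 − 9P and SRAS is Y = 2655 + 9P.
Setting them equal: 2263 = 18P, so P = 125.72.
Substituting into AD, Y = 3786.50.

P = 125.72, Y = 3786.50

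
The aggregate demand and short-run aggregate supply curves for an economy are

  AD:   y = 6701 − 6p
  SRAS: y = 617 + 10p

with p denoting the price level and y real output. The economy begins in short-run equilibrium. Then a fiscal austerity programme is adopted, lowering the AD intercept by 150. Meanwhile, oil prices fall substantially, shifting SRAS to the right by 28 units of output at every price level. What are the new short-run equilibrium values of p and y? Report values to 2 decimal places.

p = 369.13, y = 4336.25

After both shocks: AD is y = 6551 − 6p and SRAS is y = 645 + 10p.
Setting them equal: 5906 = 16p, so p = 369.13.
Substituting into AD, y = 4336.25.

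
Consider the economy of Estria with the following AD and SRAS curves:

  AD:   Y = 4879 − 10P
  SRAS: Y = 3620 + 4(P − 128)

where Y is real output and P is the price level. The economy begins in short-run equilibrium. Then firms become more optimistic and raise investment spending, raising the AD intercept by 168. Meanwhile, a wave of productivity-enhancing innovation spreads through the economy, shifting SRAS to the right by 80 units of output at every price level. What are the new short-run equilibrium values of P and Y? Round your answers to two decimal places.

P = 132.79, Y = 3719.14

After both shocks: AD is Y = 5047 − 10P and SRAS is Y = 3188 + 4P.
Setting them equal: 1859 = 14P, so P = 132.79.
Substituting into AD, Y = 3719.14.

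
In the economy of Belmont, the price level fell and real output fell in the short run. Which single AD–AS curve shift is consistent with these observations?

P fell and Y fell. An AD shift moves P and Y in the same direction; an SRAS shift moves them in opposite directions.
Here P and Y moved in the same direction, so the AD curve shifted.
Since Y fell, AD shifted left.

AD shifted left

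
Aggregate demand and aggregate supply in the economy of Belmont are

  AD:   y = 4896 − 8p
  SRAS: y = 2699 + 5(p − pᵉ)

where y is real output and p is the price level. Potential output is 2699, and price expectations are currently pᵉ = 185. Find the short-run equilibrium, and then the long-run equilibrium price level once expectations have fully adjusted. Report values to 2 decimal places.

Short run: with pᵉ = 185, SRAS is y = 1774 + 5p. Setting AD = SRAS gives 3122 = 13p, so p = 240.15 and y = 4896 − 8p = 2974.77.
Output 2974.77 is above potential 2699, so over time expected prices rise and SRAS shifts left until y returns to 2699.
Long run: y = 2699 on the AD curve gives 2699 = 4896 − 8p, so p = 274.63.

Short run: p = 240.15, y = 2974.77. Long run: p = 274.63.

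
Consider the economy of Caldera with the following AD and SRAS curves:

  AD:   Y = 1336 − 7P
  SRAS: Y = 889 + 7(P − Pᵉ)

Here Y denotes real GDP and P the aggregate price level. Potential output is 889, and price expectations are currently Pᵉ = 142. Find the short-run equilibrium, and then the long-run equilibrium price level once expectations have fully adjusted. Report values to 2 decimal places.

Short run: with Pᵉ = 142, SRAS is Y = 7P − 105. Setting AD = SRAS gives 1441 = 14P, so P = 102.93 and Y = 1336 − 7P = 615.50.
Output 615.50 is below potential 889, so over time expected prices fall and SRAS shifts right until Y returns to 889.
Long run: Y = 889 on the AD curve gives 889 = 1336 − 7P, so P = 63.86.

Short run: P = 102.93, Y = 615.50. Long run: P = 63.86.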